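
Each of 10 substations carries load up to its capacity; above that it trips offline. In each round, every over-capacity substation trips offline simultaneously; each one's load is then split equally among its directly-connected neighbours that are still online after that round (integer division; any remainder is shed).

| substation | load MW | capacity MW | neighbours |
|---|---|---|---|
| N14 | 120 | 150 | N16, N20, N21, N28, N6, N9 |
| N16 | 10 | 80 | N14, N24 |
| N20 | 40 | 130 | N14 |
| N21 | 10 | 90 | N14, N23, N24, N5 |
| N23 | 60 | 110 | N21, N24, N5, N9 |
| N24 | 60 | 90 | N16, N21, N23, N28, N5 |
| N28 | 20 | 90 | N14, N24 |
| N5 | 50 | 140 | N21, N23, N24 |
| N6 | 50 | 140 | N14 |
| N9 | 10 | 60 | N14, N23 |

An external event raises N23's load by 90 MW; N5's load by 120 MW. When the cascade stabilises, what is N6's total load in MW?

Round 1 — N23 at 150 > 110; N5 at 170 > 140. N23, N5 trip offline.
  N23 sheds 150 MW to N21, N24, N9: 50 each.
    N21: 10+50 = 60 ≤ 90
    N24: 60+50 = 110 > 90
    N9: 10+50 = 60 ≤ 60
  N5 sheds 170 MW to N21, N24: 85 each.
    N21: 60+85 = 145 > 90
    N24: 110+85 = 195 > 90
Round 2 — N21, N24 trip offline.
  N21 sheds 145 MW to N14: 145 each.
    N14: 120+145 = 265 > 150
  N24 sheds 195 MW to N16, N28: 97 each (1 lost).
    N16: 10+97 = 107 > 80
    N28: 20+97 = 117 > 90
Round 3 — N14, N16, N28 trip offline.
  N14 sheds 265 MW to N20, N6, N9: 88 each (1 lost).
    N20: 40+88 = 128 ≤ 130
    N6: 50+88 = 138 ≤ 140
    N9: 60+88 = 148 > 60
  N16 sheds 107 MW: no online neighbours, lost.
  N28 sheds 117 MW: no online neighbours, lost.
Round 4 — N9 trips offline.
  N9 sheds 148 MW: no online neighbours, lost.
No further trips.

138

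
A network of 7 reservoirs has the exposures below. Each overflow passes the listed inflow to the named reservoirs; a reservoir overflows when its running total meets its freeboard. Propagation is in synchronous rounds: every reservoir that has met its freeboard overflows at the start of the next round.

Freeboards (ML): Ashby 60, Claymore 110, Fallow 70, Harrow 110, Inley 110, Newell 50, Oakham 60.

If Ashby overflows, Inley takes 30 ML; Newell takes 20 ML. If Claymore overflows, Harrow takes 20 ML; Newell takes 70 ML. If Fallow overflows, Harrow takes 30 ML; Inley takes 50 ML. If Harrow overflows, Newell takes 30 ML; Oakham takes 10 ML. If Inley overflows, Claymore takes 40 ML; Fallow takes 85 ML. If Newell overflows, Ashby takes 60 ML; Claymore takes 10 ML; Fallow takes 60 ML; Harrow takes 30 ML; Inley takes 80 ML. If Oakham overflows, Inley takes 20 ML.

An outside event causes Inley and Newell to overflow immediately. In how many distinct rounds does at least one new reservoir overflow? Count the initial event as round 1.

Round 1 — Inley, Newell overflow (initial).
  Ashby: +60 → 60 ≥ 60
  Claymore: +40+10 → 50 < 110
  Fallow: +85+60 → 145 ≥ 70
  Harrow: +30 → 30 < 110
Round 2 — Ashby, Fallow overflow.
  Harrow: +30 → 60 < 110
No further overflows.

2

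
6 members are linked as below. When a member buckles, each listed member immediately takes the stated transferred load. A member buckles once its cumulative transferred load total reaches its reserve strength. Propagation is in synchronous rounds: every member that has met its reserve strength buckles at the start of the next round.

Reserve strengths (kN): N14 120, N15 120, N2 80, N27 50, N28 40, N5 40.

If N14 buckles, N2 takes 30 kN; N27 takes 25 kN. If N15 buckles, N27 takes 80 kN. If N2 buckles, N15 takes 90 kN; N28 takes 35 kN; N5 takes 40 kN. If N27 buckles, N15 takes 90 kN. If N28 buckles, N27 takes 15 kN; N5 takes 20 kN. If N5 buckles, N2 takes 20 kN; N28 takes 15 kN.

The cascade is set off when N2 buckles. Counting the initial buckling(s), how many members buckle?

3

Round 1 — N2 buckles (initial).
  N15: +90 → 90 < 120
  N28: +35 → 35 < 40
  N5: +40 → 40 ≥ 40
Round 2 — N5 buckles.
  N28: +15 → 50 ≥ 40
Round 3 — N28 buckles.
  N27: +15 → 15 < 50
No further bucklings.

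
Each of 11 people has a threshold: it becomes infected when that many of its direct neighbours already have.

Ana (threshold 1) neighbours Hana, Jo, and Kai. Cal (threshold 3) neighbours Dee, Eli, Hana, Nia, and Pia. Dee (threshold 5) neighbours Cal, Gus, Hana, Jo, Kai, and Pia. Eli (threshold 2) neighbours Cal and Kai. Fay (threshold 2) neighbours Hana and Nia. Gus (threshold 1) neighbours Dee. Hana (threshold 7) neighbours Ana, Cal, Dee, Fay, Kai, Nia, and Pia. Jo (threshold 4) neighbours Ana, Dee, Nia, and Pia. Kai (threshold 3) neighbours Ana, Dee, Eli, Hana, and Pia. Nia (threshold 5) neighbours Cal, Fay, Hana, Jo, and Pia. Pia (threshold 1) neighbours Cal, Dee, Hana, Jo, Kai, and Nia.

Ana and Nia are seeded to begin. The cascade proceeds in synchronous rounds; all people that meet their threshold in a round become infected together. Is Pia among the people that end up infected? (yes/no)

yes

Round 1 — Ana, Nia become infected (initial).
Round 2 — checking thresholds:
  Cal: 1 of 5 neighbours < 3, below threshold.
  Fay: 1 of 2 neighbours < 2, below threshold.
  Hana: 2 of 7 neighbours < 7, below threshold.
  Jo: 2 of 4 neighbours < 4, below threshold.
  Kai: 1 of 5 neighbours < 3, below threshold.
  Pia: 1 of 6 neighbours ≥ 1, becomes infected.
Round 3 — no new infections; cascade stops.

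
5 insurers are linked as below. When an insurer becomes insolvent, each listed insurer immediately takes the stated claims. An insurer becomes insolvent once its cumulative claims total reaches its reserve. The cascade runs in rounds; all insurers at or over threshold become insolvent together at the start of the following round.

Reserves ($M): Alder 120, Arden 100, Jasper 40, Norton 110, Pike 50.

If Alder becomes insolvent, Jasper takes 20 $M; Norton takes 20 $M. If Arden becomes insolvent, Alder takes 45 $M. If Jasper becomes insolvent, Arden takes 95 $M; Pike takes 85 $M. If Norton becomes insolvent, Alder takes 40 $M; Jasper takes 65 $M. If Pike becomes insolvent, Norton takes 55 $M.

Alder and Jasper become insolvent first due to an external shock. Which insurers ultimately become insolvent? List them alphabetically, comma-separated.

Alder, Jasper, Pike

Round 1 — Alder, Jasper become insolvent (initial).
  Arden: +95 → 95 < 100
  Norton: +20 → 20 < 110
  Pike: +85 → 85 ≥ 50
Round 2 — Pike becomes insolvent.
  Norton: +55 → 75 < 110
No further insolvencies.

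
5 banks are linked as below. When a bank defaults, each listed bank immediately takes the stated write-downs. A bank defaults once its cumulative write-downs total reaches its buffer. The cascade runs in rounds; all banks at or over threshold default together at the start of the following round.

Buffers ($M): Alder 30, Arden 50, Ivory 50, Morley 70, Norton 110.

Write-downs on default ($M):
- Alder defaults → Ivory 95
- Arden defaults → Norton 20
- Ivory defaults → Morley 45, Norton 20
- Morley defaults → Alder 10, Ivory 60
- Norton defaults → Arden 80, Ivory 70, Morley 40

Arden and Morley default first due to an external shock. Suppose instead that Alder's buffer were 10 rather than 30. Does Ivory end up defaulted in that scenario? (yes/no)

With Alder's buffer at 10:
Round 1 — Arden, Morley default (initial).
  Alder: +10 → 10 ≥ 10
  Ivory: +60 → 60 ≥ 50
  Norton: +20 → 20 < 110
Round 2 — Alder, Ivory default.
  Norton: +20 → 40 < 110
No further defaults.

yes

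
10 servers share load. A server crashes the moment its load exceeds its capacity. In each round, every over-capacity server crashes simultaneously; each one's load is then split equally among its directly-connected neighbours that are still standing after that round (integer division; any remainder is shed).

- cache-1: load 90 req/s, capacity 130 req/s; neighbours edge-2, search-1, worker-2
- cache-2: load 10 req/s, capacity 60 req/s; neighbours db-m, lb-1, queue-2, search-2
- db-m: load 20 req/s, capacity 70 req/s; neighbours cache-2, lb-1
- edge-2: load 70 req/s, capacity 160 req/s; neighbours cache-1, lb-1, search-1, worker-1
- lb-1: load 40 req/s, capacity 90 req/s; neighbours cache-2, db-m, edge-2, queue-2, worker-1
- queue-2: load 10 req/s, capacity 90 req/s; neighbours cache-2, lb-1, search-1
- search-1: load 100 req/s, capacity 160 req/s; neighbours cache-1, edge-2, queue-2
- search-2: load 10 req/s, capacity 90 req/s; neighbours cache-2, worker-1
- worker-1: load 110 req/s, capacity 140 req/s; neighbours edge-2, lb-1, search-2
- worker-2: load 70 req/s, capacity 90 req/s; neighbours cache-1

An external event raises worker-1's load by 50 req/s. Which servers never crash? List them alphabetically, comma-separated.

cache-1, cache-2, db-m, edge-2, queue-2, search-1, search-2, worker-2

Round 1 — worker-1 at 160 > 140. worker-1 crashes.
  worker-1 sheds 160 req/s to edge-2, lb-1, search-2: 53 each (1 lost).
    edge-2: 70+53 = 123 ≤ 160
    lb-1: 40+53 = 93 > 90
    search-2: 10+53 = 63 ≤ 90
Round 2 — lb-1 crashes.
  lb-1 sheds 93 req/s to cache-2, db-m, edge-2, queue-2: 23 each (1 lost).
    cache-2: 10+23 = 33 ≤ 60
    db-m: 20+23 = 43 ≤ 70
    edge-2: 123+23 = 146 ≤ 160
    queue-2: 10+23 = 33 ≤ 90
No further crashes.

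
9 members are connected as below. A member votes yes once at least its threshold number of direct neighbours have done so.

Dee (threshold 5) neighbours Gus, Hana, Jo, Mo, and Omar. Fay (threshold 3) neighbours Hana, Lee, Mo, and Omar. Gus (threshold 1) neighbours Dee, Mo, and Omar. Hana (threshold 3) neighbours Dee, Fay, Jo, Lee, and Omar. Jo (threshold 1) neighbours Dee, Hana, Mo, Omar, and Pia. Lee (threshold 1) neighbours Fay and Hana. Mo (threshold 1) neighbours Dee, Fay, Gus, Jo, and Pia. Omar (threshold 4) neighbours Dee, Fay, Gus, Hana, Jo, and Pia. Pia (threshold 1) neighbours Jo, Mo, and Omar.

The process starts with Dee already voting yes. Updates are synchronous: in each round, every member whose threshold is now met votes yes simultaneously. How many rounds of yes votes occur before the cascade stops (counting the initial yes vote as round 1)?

6

Round 1 — Dee votes yes (initial).
Round 2 — checking thresholds:
  Gus: 1 of 3 neighbours ≥ 1, votes yes.
  Hana: 1 of 5 neighbours < 3, below threshold.
  Jo: 1 of 5 neighbours ≥ 1, votes yes.
  Mo: 1 of 5 neighbours ≥ 1, votes yes.
  Omar: 1 of 6 neighbours < 4, below threshold.
Round 3 — checking thresholds:
  Fay: 1 of 4 neighbours < 3, below threshold.
  Hana: 2 of 5 neighbours < 3, below threshold.
  Omar: 3 of 6 neighbours < 4, below threshold.
  Pia: 2 of 3 neighbours ≥ 1, votes yes.
Round 4 — checking thresholds:
  Fay: 1 of 4 neighbours < 3, below threshold.
  Hana: 2 of 5 neighbours < 3, below threshold.
  Omar: 4 of 6 neighbours ≥ 4, votes yes.
Round 5 — checking thresholds:
  Fay: 2 of 4 neighbours < 3, below threshold.
  Hana: 3 of 5 neighbours ≥ 3, votes yes.
Round 6 — checking thresholds:
  Fay: 3 of 4 neighbours ≥ 3, votes yes.
  Lee: 1 of 2 neighbours ≥ 1, votes yes.
Round 7 — no new yes votes; cascade stops.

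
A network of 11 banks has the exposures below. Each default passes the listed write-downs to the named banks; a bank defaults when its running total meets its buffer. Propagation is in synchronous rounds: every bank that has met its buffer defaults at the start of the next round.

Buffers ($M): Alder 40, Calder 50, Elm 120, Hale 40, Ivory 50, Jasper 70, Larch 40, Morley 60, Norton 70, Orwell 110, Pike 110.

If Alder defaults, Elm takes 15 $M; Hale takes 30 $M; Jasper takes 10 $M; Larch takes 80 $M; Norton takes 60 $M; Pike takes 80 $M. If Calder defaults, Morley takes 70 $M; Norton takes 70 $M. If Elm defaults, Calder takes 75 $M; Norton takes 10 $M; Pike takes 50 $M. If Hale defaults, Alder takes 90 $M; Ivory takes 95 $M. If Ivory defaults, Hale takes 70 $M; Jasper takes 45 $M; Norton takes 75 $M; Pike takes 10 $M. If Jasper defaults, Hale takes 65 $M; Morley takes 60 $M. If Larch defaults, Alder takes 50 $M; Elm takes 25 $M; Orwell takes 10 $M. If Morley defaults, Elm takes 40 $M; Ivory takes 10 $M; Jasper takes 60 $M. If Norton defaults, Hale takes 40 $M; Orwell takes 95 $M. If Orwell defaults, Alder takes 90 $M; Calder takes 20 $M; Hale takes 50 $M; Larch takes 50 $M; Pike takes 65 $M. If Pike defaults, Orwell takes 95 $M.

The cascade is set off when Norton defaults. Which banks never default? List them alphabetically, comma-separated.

Calder, Elm, Jasper, Morley, Orwell, Pike

Round 1 — Norton defaults (initial).
  Hale: +40 → 40 ≥ 40
  Orwell: +95 → 95 < 110
Round 2 — Hale defaults.
  Alder: +90 → 90 ≥ 40
  Ivory: +95 → 95 ≥ 50
Round 3 — Alder, Ivory default.
  Elm: +15 → 15 < 120
  Jasper: +10+45 → 55 < 70
  Larch: +80 → 80 ≥ 40
  Pike: +80+10 → 90 < 110
Round 4 — Larch defaults.
  Elm: +25 → 40 < 120
  Orwell: +10 → 105 < 110
No further defaults.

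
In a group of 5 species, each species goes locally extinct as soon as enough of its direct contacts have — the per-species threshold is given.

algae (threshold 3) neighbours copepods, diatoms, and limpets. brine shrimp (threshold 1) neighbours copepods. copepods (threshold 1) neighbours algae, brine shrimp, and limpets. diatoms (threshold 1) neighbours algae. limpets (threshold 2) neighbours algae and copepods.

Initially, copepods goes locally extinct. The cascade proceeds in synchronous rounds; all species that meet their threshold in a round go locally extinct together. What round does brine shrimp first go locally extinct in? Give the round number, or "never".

Round 1 — copepods goes locally extinct (initial).
Round 2 — checking thresholds:
  algae: 1 of 3 neighbours < 3, holds.
  brine shrimp: 1 of 1 neighbours ≥ 1, goes locally extinct.
  limpets: 1 of 2 neighbours < 2, holds.
Round 3 — no new extinctions; cascade stops.

2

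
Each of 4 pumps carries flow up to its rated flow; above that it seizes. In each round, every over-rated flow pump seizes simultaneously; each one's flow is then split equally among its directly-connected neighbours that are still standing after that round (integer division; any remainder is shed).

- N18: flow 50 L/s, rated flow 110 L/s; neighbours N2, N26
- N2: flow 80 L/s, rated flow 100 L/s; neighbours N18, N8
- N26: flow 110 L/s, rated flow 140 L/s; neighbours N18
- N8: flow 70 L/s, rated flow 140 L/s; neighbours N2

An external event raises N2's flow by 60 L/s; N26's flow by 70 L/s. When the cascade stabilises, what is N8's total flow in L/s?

140

Round 1 — N2 at 140 > 100; N26 at 180 > 140. N2, N26 seize.
  N2 sheds 140 L/s to N18, N8: 70 each.
    N18: 50+70 = 120 > 110
    N8: 70+70 = 140 ≤ 140
  N26 sheds 180 L/s to N18: 180 each.
    N18: 120+180 = 300 > 110
Round 2 — N18 seizes.
  N18 sheds 300 L/s: no online neighbours, lost.
No further seizures.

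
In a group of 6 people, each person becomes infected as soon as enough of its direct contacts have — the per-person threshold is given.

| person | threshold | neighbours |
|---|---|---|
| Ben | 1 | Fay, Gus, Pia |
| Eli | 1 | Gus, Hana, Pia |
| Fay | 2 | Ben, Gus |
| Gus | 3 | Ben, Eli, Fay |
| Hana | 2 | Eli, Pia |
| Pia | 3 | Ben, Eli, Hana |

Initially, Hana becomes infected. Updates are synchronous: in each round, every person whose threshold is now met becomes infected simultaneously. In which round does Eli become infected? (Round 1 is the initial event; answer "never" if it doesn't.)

2

Round 1 — Hana becomes infected (initial).
Round 2 — checking thresholds:
  Eli: 1 of 3 neighbours ≥ 1, becomes infected.
  Pia: 1 of 3 neighbours < 3, below threshold.
Round 3 — no new infections; cascade stops.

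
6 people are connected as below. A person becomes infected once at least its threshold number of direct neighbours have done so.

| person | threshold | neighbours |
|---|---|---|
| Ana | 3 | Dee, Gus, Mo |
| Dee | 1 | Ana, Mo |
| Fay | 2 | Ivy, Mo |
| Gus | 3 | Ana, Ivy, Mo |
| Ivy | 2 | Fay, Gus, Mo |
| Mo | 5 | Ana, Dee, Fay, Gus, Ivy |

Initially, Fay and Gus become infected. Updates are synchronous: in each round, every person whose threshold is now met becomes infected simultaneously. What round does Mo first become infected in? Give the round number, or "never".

Round 1 — Fay, Gus become infected (initial).
Round 2 — checking thresholds:
  Ana: 1 of 3 neighbours < 3, not yet.
  Ivy: 2 of 3 neighbours ≥ 2, becomes infected.
  Mo: 2 of 5 neighbours < 5, not yet.
Round 3 — no new infections; cascade stops.

never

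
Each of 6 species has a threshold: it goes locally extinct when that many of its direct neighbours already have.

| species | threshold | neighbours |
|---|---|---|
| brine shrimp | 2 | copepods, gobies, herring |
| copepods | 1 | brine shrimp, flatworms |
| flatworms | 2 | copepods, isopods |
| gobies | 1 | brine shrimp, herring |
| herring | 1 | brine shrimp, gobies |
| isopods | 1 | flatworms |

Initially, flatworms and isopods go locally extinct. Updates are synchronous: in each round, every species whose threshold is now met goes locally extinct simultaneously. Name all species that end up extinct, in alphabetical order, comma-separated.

copepods, flatworms, isopods

Round 1 — flatworms, isopods go locally extinct (initial).
Round 2 — checking thresholds:
  copepods: 1 of 2 neighbours ≥ 1, goes locally extinct.
Round 3 — no new extinctions; cascade stops.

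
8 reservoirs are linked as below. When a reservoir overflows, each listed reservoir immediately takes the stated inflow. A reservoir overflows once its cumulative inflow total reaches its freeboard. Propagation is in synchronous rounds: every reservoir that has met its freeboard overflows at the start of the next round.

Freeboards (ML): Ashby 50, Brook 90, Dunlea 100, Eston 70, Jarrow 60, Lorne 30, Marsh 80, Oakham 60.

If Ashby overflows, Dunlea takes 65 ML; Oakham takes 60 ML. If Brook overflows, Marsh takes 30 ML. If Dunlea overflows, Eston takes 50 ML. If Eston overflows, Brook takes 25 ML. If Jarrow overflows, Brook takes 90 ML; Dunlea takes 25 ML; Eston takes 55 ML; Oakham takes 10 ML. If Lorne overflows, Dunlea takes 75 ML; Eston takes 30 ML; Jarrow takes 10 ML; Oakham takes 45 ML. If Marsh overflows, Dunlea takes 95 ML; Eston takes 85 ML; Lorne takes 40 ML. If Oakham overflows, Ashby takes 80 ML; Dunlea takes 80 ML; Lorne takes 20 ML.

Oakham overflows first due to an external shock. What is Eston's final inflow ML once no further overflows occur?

Round 1 — Oakham overflows (initial).
  Ashby: +80 → 80 ≥ 50
  Dunlea: +80 → 80 < 100
  Lorne: +20 → 20 < 30
Round 2 — Ashby overflows.
  Dunlea: +65 → 145 ≥ 100
Round 3 — Dunlea overflows.
  Eston: +50 → 50 < 70
No further overflows.

50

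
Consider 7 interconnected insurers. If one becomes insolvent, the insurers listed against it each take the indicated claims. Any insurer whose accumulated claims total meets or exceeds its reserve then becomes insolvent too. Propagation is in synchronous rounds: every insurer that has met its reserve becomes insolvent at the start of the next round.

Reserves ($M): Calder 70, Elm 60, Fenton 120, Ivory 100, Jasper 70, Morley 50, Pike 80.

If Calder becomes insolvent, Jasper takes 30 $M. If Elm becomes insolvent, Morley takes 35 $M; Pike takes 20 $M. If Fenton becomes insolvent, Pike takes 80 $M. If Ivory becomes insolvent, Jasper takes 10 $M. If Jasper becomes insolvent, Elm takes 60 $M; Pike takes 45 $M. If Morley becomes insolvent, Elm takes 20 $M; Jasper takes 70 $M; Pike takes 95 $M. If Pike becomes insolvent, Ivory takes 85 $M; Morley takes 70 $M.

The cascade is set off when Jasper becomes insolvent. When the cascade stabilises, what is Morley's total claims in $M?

35

Round 1 — Jasper becomes insolvent (initial).
  Elm: +60 → 60 ≥ 60
  Pike: +45 → 45 < 80
Round 2 — Elm becomes insolvent.
  Morley: +35 → 35 < 50
  Pike: +20 → 65 < 80
No further insolvencies.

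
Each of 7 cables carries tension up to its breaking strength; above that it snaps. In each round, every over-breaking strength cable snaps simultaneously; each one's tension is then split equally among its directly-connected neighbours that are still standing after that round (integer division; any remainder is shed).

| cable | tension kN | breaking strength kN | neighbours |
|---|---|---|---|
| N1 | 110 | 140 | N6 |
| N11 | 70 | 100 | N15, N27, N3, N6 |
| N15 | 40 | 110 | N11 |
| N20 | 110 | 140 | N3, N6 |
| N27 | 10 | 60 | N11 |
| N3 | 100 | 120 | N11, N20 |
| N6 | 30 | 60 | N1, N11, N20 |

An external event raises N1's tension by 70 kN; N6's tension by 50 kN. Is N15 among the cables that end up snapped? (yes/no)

no

Round 1 — N1 at 180 > 140; N6 at 80 > 60. N1, N6 snap.
  N1 sheds 180 kN: no online neighbours, lost.
  N6 sheds 80 kN to N11, N20: 40 each.
    N11: 70+40 = 110 > 100
    N20: 110+40 = 150 > 140
Round 2 — N11, N20 snap.
  N11 sheds 110 kN to N15, N27, N3: 36 each (2 lost).
    N15: 40+36 = 76 ≤ 110
    N27: 10+36 = 46 ≤ 60
    N3: 100+36 = 136 > 120
  N20 sheds 150 kN to N3: 150 each.
    N3: 136+150 = 286 > 120
Round 3 — N3 snaps.
  N3 sheds 286 kN: no online neighbours, lost.
No further breaks.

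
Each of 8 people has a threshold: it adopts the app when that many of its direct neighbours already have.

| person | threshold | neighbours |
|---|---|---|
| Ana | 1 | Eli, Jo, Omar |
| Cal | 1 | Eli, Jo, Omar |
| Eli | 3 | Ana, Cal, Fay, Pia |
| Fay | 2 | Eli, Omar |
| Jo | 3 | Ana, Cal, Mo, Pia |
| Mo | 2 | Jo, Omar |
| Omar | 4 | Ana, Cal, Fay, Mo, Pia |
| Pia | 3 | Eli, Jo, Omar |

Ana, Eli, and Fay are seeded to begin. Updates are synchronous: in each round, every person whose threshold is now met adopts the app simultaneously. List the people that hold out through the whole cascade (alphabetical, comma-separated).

Jo, Mo, Omar, Pia

Round 1 — Ana, Eli, Fay adopt the app (initial).
Round 2 — checking thresholds:
  Cal: 1 of 3 neighbours ≥ 1, adopts the app.
  Jo: 1 of 4 neighbours < 3, holds.
  Omar: 2 of 5 neighbours < 4, holds.
  Pia: 1 of 3 neighbours < 3, holds.
Round 3 — no new adoptions; cascade stops.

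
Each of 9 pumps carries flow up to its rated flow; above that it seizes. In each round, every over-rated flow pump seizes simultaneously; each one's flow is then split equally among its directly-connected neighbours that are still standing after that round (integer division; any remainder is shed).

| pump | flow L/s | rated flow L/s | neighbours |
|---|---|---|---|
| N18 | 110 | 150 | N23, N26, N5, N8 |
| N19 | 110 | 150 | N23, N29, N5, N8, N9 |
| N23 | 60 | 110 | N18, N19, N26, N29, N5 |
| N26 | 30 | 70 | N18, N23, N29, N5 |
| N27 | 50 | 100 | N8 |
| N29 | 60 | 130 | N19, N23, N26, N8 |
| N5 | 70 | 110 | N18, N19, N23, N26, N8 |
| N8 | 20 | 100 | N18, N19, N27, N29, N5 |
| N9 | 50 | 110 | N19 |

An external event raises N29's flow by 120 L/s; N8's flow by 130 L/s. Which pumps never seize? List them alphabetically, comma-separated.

Round 1 — N29 at 180 > 130; N8 at 150 > 100. N29, N8 seize.
  N29 sheds 180 L/s to N19, N23, N26: 60 each.
    N19: 110+60 = 170 > 150
    N23: 60+60 = 120 > 110
    N26: 30+60 = 90 > 70
  N8 sheds 150 L/s to N18, N19, N27, N5: 37 each (2 lost).
    N18: 110+37 = 147 ≤ 150
    N19: 170+37 = 207 > 150
    N27: 50+37 = 87 ≤ 100
    N5: 70+37 = 107 ≤ 110
Round 2 — N19, N23, N26 seize.
  N19 sheds 207 L/s to N5, N9: 103 each (1 lost).
    N5: 107+103 = 210 > 110
    N9: 50+103 = 153 > 110
  N23 sheds 120 L/s to N18, N5: 60 each.
    N18: 147+60 = 207 > 150
    N5: 210+60 = 270 > 110
  N26 sheds 90 L/s to N18, N5: 45 each.
    N18: 207+45 = 252 > 150
    N5: 270+45 = 315 > 110
Round 3 — N18, N5, N9 seize.
  N18 sheds 252 L/s: no online neighbours, lost.
  N5 sheds 315 L/s: no online neighbours, lost.
  N9 sheds 153 L/s: no online neighbours, lost.
No further seizures.

N27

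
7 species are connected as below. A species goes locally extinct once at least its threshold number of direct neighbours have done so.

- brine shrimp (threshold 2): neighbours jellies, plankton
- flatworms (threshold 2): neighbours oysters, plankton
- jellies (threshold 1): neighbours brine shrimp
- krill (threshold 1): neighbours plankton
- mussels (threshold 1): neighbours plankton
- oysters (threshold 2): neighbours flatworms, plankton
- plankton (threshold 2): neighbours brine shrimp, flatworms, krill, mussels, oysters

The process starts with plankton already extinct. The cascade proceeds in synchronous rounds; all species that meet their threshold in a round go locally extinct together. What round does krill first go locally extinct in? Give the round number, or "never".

Round 1 — plankton goes locally extinct (initial).
Round 2 — checking thresholds:
  brine shrimp: 1 of 2 neighbours < 2, not yet.
  flatworms: 1 of 2 neighbours < 2, not yet.
  krill: 1 of 1 neighbours ≥ 1, goes locally extinct.
  mussels: 1 of 1 neighbours ≥ 1, goes locally extinct.
  oysters: 1 of 2 neighbours < 2, not yet.
Round 3 — no new extinctions; cascade stops.

2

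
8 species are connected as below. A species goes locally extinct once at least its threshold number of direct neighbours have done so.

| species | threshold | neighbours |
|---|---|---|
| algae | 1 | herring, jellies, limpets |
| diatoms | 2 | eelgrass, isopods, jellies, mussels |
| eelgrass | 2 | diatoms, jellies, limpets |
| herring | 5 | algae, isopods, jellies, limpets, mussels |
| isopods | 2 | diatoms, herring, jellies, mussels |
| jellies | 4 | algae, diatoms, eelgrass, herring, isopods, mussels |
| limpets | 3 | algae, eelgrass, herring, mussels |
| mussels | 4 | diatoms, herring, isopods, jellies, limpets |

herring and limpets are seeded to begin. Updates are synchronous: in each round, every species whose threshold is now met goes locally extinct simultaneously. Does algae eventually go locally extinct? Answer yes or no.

Round 1 — herring, limpets go locally extinct (initial).
Round 2 — checking thresholds:
  algae: 2 of 3 neighbours ≥ 1, goes locally extinct.
  eelgrass: 1 of 3 neighbours < 2, holds.
  isopods: 1 of 4 neighbours < 2, holds.
  jellies: 1 of 6 neighbours < 4, holds.
  mussels: 2 of 5 neighbours < 4, holds.
Round 3 — no new extinctions; cascade stops.

yes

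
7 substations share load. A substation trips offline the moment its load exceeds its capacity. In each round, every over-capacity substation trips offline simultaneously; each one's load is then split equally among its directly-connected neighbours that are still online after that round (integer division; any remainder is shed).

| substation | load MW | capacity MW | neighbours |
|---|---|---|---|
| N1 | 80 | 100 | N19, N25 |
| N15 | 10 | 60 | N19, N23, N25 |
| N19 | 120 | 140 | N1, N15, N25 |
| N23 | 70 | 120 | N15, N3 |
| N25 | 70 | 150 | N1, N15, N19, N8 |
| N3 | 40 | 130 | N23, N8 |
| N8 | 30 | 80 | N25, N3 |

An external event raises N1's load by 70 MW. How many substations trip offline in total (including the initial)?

Round 1 — N1 at 150 > 100. N1 trips offline.
  N1 sheds 150 MW to N19, N25: 75 each.
    N19: 120+75 = 195 > 140
    N25: 70+75 = 145 ≤ 150
Round 2 — N19 trips offline.
  N19 sheds 195 MW to N15, N25: 97 each (1 lost).
    N15: 10+97 = 107 > 60
    N25: 145+97 = 242 > 150
Round 3 — N15, N25 trip offline.
  N15 sheds 107 MW to N23: 107 each.
    N23: 70+107 = 177 > 120
  N25 sheds 242 MW to N8: 242 each.
    N8: 30+242 = 272 > 80
Round 4 — N23, N8 trip offline.
  N23 sheds 177 MW to N3: 177 each.
    N3: 40+177 = 217 > 130
  N8 sheds 272 MW to N3: 272 each.
    N3: 217+272 = 489 > 130
Round 5 — N3 trips offline.
  N3 sheds 489 MW: no online neighbours, lost.
No further trips.

7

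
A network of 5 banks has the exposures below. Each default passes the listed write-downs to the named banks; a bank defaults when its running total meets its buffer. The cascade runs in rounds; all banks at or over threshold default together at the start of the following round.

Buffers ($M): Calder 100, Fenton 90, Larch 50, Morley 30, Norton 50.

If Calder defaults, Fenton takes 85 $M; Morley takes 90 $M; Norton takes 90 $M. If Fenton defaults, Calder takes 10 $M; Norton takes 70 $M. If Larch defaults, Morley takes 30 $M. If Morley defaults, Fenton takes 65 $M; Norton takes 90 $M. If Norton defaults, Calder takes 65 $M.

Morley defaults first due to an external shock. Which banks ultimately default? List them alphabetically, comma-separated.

Morley, Norton

Round 1 — Morley defaults (initial).
  Fenton: +65 → 65 < 90
  Norton: +90 → 90 ≥ 50
Round 2 — Norton defaults.
  Calder: +65 → 65 < 100
No further defaults.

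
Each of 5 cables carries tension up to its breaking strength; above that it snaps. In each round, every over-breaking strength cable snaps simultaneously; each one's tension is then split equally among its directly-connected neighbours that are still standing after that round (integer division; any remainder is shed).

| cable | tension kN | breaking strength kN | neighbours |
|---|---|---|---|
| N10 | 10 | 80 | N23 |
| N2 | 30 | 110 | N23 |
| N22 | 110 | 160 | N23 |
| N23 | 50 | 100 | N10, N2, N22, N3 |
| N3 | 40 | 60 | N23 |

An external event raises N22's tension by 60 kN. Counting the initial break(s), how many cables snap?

4

Round 1 — N22 at 170 > 160. N22 snaps.
  N22 sheds 170 kN to N23: 170 each.
    N23: 50+170 = 220 > 100
Round 2 — N23 snaps.
  N23 sheds 220 kN to N10, N2, N3: 73 each (1 lost).
    N10: 10+73 = 83 > 80
    N2: 30+73 = 103 ≤ 110
    N3: 40+73 = 113 > 60
Round 3 — N10, N3 snap.
  N10 sheds 83 kN: no online neighbours, lost.
  N3 sheds 113 kN: no online neighbours, lost.
No further breaks.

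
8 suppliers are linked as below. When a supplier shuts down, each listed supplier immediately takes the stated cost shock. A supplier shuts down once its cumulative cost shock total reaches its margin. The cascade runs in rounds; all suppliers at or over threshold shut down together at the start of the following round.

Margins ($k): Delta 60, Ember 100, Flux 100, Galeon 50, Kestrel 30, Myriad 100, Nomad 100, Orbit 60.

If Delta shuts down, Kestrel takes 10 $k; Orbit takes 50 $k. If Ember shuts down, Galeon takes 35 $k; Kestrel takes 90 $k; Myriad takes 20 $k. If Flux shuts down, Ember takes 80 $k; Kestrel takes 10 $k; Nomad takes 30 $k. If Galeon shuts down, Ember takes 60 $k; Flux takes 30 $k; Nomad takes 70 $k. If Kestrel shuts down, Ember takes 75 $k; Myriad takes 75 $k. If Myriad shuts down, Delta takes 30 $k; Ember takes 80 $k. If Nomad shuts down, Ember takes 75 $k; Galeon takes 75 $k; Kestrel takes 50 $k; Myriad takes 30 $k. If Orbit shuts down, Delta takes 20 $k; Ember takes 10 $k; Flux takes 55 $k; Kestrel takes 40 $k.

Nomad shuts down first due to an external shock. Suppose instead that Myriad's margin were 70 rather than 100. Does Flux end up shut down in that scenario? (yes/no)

no

With Myriad's margin at 70:
Round 1 — Nomad shuts down (initial).
  Ember: +75 → 75 < 100
  Galeon: +75 → 75 ≥ 50
  Kestrel: +50 → 50 ≥ 30
  Myriad: +30 → 30 < 70
Round 2 — Galeon, Kestrel shut down.
  Ember: +60+75 → 210 ≥ 100
  Flux: +30 → 30 < 100
  Myriad: +75 → 105 ≥ 70
Round 3 — Ember, Myriad shut down.
  Delta: +30 → 30 < 60
No further shutdowns.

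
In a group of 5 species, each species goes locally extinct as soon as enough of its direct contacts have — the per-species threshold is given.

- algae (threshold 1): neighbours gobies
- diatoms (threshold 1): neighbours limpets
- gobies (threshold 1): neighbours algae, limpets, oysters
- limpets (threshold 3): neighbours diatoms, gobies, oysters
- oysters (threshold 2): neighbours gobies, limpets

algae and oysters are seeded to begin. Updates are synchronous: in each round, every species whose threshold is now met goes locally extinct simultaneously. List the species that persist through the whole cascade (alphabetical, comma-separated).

diatoms, limpets

Round 1 — algae, oysters go locally extinct (initial).
Round 2 — checking thresholds:
  gobies: 2 of 3 neighbours ≥ 1, goes locally extinct.
  limpets: 1 of 3 neighbours < 3, holds.
Round 3 — no new extinctions; cascade stops.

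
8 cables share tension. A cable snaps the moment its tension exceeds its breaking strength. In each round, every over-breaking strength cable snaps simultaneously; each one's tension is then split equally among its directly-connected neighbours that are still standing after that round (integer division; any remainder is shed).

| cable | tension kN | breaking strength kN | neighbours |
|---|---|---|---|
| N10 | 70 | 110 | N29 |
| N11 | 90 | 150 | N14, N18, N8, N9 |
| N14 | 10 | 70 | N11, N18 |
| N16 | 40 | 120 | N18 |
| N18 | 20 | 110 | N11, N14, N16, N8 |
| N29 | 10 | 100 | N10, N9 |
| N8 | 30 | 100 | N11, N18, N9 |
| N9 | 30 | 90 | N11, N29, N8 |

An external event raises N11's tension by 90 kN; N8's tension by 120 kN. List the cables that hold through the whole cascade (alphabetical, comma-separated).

N16

Round 1 — N11 at 180 > 150; N8 at 150 > 100. N11, N8 snap.
  N11 sheds 180 kN to N14, N18, N9: 60 each.
    N14: 10+60 = 70 ≤ 70
    N18: 20+60 = 80 ≤ 110
    N9: 30+60 = 90 ≤ 90
  N8 sheds 150 kN to N18, N9: 75 each.
    N18: 80+75 = 155 > 110
    N9: 90+75 = 165 > 90
Round 2 — N18, N9 snap.
  N18 sheds 155 kN to N14, N16: 77 each (1 lost).
    N14: 70+77 = 147 > 70
    N16: 40+77 = 117 ≤ 120
  N9 sheds 165 kN to N29: 165 each.
    N29: 10+165 = 175 > 100
Round 3 — N14, N29 snap.
  N14 sheds 147 kN: no online neighbours, lost.
  N29 sheds 175 kN to N10: 175 each.
    N10: 70+175 = 245 > 110
Round 4 — N10 snaps.
  N10 sheds 245 kN: no online neighbours, lost.
No further breaks.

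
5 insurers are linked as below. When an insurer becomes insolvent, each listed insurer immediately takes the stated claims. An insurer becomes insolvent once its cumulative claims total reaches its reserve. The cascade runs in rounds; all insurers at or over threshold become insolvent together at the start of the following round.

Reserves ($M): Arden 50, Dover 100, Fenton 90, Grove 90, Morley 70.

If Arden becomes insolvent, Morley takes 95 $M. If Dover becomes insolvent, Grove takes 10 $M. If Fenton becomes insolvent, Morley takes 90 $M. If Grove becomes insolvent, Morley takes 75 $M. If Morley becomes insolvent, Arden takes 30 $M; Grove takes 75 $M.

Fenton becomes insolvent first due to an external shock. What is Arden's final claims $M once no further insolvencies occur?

30

Round 1 — Fenton becomes insolvent (initial).
  Morley: +90 → 90 ≥ 70
Round 2 — Morley becomes insolvent.
  Arden: +30 → 30 < 50
  Grove: +75 → 75 < 90
No further insolvencies.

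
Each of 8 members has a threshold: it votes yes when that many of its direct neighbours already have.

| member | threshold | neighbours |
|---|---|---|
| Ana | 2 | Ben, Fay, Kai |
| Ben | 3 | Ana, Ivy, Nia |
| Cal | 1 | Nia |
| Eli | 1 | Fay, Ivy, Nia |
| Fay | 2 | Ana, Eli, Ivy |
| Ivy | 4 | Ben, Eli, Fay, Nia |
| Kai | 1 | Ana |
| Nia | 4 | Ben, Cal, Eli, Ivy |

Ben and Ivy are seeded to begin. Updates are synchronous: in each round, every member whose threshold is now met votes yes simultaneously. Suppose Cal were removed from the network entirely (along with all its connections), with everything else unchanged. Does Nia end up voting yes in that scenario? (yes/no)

With Cal removed:
Round 1 — Ben, Ivy vote yes (initial).
Round 2 — checking thresholds:
  Ana: 1 of 3 neighbours < 2, holds.
  Eli: 1 of 3 neighbours ≥ 1, votes yes.
  Fay: 1 of 3 neighbours < 2, holds.
  Nia: 2 of 3 neighbours < 4, holds.
Round 3 — checking thresholds:
  Ana: 1 of 3 neighbours < 2, holds.
  Fay: 2 of 3 neighbours ≥ 2, votes yes.
  Nia: 3 of 3 neighbours < 4, holds.
Round 4 — checking thresholds:
  Ana: 2 of 3 neighbours ≥ 2, votes yes.
  Nia: 3 of 3 neighbours < 4, holds.
Round 5 — checking thresholds:
  Kai: 1 of 1 neighbours ≥ 1, votes yes.
  Nia: 3 of 3 neighbours < 4, holds.
Round 6 — no new yes votes; cascade stops.

no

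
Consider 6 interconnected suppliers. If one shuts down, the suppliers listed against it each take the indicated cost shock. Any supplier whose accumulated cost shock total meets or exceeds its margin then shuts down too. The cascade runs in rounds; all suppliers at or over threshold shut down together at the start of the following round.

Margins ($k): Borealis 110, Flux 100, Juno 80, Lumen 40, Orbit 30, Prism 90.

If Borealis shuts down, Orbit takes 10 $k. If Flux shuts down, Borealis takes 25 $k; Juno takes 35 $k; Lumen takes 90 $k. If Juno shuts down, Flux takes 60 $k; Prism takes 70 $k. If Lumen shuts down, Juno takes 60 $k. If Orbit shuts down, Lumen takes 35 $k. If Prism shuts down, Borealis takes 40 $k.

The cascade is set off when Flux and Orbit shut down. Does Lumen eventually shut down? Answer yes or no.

Round 1 — Flux, Orbit shut down (initial).
  Borealis: +25 → 25 < 110
  Juno: +35 → 35 < 80
  Lumen: +90+35 → 125 ≥ 40
Round 2 — Lumen shuts down.
  Juno: +60 → 95 ≥ 80
Round 3 — Juno shuts down.
  Prism: +70 → 70 < 90
No further shutdowns.

yes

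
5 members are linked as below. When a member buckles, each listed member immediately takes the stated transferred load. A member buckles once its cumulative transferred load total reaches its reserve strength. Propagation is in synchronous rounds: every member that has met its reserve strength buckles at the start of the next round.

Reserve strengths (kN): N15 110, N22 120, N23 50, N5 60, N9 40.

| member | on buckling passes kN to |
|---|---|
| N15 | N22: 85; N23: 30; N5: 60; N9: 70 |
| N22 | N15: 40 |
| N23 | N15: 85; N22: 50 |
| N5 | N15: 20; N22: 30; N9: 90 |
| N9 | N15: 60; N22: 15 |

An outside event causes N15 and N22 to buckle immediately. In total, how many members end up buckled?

4

Round 1 — N15, N22 buckle (initial).
  N23: +30 → 30 < 50
  N5: +60 → 60 ≥ 60
  N9: +70 → 70 ≥ 40
Round 2 — N5, N9 buckle.
No further bucklings.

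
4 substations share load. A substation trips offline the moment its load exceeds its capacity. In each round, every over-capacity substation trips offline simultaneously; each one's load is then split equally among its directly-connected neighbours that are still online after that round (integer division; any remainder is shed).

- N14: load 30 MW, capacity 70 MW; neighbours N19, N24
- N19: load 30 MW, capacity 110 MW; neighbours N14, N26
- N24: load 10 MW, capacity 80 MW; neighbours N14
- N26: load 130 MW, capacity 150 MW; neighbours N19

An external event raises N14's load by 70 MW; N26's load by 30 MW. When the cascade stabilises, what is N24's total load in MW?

60

Round 1 — N14 at 100 > 70; N26 at 160 > 150. N14, N26 trip offline.
  N14 sheds 100 MW to N19, N24: 50 each.
    N19: 30+50 = 80 ≤ 110
    N24: 10+50 = 60 ≤ 80
  N26 sheds 160 MW to N19: 160 each.
    N19: 80+160 = 240 > 110
Round 2 — N19 trips offline.
  N19 sheds 240 MW: no online neighbours, lost.
No further trips.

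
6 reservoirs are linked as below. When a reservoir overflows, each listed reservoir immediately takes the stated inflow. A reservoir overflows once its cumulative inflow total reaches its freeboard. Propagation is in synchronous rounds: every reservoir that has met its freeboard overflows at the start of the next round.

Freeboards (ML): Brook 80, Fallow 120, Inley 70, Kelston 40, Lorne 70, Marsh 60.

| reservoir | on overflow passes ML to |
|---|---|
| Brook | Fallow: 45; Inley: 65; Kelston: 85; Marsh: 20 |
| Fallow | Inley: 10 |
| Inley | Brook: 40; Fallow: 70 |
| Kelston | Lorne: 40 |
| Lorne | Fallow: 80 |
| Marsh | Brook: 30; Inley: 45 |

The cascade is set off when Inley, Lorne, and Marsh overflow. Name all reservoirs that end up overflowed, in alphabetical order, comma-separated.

Round 1 — Inley, Lorne, Marsh overflow (initial).
  Brook: +40+30 → 70 < 80
  Fallow: +70+80 → 150 ≥ 120
Round 2 — Fallow overflows.
No further overflows.

Fallow, Inley, Lorne, Marsh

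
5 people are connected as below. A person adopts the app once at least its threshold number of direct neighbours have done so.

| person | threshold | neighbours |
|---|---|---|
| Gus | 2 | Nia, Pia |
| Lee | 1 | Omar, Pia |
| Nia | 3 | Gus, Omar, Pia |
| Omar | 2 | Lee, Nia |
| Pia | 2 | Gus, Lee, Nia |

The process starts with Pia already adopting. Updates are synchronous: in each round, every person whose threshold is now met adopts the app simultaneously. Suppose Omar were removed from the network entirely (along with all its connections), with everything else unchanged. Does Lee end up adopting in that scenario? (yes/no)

With Omar removed:
Round 1 — Pia adopts the app (initial).
Round 2 — checking thresholds:
  Gus: 1 of 2 neighbours < 2, not yet.
  Lee: 1 of 1 neighbours ≥ 1, adopts the app.
  Nia: 1 of 2 neighbours < 3, not yet.
Round 3 — no new adoptions; cascade stops.

yes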